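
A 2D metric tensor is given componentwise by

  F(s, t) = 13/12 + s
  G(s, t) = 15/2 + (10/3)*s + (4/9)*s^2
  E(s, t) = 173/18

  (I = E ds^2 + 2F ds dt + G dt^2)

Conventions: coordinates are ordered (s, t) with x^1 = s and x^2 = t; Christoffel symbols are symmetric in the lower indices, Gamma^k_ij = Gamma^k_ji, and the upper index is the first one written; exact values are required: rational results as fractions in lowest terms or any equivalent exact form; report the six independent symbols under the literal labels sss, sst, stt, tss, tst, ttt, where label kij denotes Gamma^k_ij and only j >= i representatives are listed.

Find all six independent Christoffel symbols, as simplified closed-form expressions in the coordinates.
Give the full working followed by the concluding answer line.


E = 173/18; F = 13/12 + s; G = 15/2 + (10/3)*s + (4/9)*s^2
Gamma^k_ij = (1/2) g^{kl} (d_i g_jl + d_j g_il - d_l g_ij), with g^inv = (1/(EG-F^2)) [[G, -F], [-F, E]]
first partials: E_s = 0, E_t = 0, F_s = 1, F_t = 0, G_s = 10/3 + (8/9)*s, G_t = 0
D = EG - F^2 = 10211/144 + (1613/54)*s + (265/81)*s^2
expanded: Gamma^s_ss = (G E_s - 2F F_s + F E_t)/(2D), Gamma^s_st = (G E_t - F G_s)/(2D), Gamma^s_tt = (2G F_t - G G_s - F G_t)/(2D), Gamma^t_ss = (2E F_s - E E_t - F E_s)/(2D), Gamma^t_st = (E G_s - F E_t)/(2D), Gamma^t_tt = (E G_t - 2F F_t + F G_s)/(2D); substitute and cancel common factors

Answer: Gamma_sss = (-1296*s - 1404)/(4240*s^2 + 38712*s + 91899), Gamma_sst = (-576*s^2 - 2784*s - 2340)/(4240*s^2 + 38712*s + 91899), Gamma_stt = (-256*s^3 - 2880*s^2 - 11520*s - 16200)/(4240*s^2 + 38712*s + 91899), Gamma_tss = 12456/(4240*s^2 + 38712*s + 91899), Gamma_tst = (5536*s + 20760)/(4240*s^2 + 38712*s + 91899), Gamma_ttt = (576*s^2 + 2784*s + 2340)/(4240*s^2 + 38712*s + 91899)


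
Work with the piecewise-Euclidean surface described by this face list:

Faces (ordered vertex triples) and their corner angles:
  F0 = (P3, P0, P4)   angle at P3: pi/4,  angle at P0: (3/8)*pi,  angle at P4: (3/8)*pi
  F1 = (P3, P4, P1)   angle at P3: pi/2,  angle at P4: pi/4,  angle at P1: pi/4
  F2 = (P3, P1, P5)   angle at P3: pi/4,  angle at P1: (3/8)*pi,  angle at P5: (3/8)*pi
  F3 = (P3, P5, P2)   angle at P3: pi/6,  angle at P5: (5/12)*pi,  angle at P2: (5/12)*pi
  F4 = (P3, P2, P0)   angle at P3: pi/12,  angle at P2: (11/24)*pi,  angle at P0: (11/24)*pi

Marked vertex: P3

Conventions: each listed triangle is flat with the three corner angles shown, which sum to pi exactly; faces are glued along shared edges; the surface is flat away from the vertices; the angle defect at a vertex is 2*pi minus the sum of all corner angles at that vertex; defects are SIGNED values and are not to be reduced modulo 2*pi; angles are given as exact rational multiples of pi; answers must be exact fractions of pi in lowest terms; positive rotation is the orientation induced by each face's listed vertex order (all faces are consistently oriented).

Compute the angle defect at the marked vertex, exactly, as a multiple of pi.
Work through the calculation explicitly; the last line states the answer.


Sum of corner angles at P3: (5/4)*pi
defect = 2*pi - (5/4)*pi

Answer: defect(P3) = (3/4)*pi


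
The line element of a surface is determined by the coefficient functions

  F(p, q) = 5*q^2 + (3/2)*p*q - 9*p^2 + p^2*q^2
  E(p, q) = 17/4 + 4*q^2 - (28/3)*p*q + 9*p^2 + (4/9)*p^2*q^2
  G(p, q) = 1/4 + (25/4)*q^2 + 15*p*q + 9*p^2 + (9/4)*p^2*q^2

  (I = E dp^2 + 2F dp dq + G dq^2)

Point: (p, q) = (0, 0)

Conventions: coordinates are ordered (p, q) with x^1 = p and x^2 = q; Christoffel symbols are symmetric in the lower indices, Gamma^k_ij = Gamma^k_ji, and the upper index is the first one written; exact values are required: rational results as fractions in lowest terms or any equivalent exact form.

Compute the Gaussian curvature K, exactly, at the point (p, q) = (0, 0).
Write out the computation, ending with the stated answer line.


E = 17/4, F = 0, G = 1/4, EG - F^2 = 17/16 at the point
E_p = 0, E_q = 0, F_p = 0, F_q = 0, G_p = 0, G_q = 0
E_qq = 8, F_pq = 3/2, G_pp = 18
K follows from Brioschi's formula, (det M1 - det M2)/(EG - F^2)^2.
M1 = [[-E_qq/2 + F_pq - G_pp/2, E_p/2, F_p - E_q/2], [F_q - G_p/2, E, F], [G_q/2, F, G]] = [[-23/2, 0, 0], [0, 17/4, 0], [0, 0, 1/4]]; det M1 = -391/32
M2 = [[0, E_q/2, G_p/2], [E_q/2, E, F], [G_p/2, F, G]] = [[0, 0, 0], [0, 17/4, 0], [0, 0, 1/4]]; det M2 = 0
det M1 - det M2 = -391/32; K = -391/32 / (17/16)^2 = -184/17

Answer: K = -184/17


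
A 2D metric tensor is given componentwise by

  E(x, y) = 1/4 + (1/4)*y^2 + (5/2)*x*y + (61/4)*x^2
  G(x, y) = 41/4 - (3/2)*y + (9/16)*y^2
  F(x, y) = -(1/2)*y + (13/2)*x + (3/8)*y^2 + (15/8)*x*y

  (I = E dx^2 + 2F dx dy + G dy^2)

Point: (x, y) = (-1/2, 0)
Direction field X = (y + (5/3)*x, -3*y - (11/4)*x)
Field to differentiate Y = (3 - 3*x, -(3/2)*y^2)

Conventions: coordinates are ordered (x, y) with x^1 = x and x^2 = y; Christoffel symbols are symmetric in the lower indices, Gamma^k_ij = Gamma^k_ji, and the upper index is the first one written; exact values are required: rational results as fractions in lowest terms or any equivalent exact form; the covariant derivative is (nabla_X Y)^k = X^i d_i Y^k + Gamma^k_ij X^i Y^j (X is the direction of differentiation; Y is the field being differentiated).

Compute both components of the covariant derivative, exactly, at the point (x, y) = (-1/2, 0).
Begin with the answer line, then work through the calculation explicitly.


Answer: (nabla_X Y)^x = 41695/5304, (nabla_X Y)^y = -185/204

E = 65/16, F = -13/4, G = 41/4 at the point
E_x = -61/4, E_y = -5/4, F_x = 13/2, F_y = -23/16, G_x = 0, G_y = -3/2
EG - F^2 = 1989/64;  g^inv = (64/1989) * [[41/4, 13/4], [13/4, 65/16]]
first-kind symbols [ij,l] = (1/2)(d_i g_jl + d_j g_il - d_l g_ij): [xx,x] = E_x/2 = -61/8, [xx,y] = F_x - E_y/2 = 57/8, [xy,x] = E_y/2 = -5/8, [xy,y] = G_x/2 = 0, [yy,x] = F_y - G_x/2 = -23/16, [yy,y] = G_y/2 = -3/4
Gamma^x_ij = (G*[ij,x] - F*[ij,y])/(EG - F^2), Gamma^y_ij = (E*[ij,y] - F*[ij,x])/(EG - F^2)
Gamma_xxx = -3520/1989, Gamma_xxy = -410/1989, Gamma_xyy = -1099/1989, Gamma_yxx = 41/306, Gamma_yxy = -10/153, Gamma_yyy = -38/153
X = (-5/6, 11/8), Y = (9/2, 0) at the point


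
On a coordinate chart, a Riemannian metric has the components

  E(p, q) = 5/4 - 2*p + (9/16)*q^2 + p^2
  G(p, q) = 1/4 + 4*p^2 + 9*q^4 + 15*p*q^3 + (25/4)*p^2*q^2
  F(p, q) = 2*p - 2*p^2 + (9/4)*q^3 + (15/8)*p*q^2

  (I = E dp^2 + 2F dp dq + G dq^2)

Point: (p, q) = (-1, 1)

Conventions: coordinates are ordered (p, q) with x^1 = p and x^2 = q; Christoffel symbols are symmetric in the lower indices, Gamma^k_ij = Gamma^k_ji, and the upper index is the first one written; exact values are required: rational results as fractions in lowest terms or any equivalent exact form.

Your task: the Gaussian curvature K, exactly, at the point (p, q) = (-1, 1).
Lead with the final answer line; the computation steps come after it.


Answer: K = -30000/11881

E = 77/16, F = -29/8, G = 9/2, EG - F^2 = 545/64 at the point
E_p = -4, E_q = 9/8, F_p = 63/8, F_q = 3, G_p = -11/2, G_q = 7/2
E_qq = 9/8, F_pq = 15/4, G_pp = 41/2
Brioschi: K = (det M1 - det M2) / (EG - F^2)^2 with the standard first/second-derivative matrices M1, M2.
M1 = [[-E_qq/2 + F_pq - G_pp/2, E_p/2, F_p - E_q/2], [F_q - G_p/2, E, F], [G_q/2, F, G]] = [[-113/16, -2, 117/16], [23/4, 77/16, -29/8], [7/4, -29/8, 9/2]]; det M1 = -107371/512
M2 = [[0, E_q/2, G_p/2], [E_q/2, E, F], [G_p/2, F, G]] = [[0, 9/16, -11/4], [9/16, 77/16, -29/8], [-11/4, -29/8, 9/2]]; det M2 = -13621/512
det M1 - det M2 = -46875/256; K = -46875/256 / (545/64)^2 = -30000/11881


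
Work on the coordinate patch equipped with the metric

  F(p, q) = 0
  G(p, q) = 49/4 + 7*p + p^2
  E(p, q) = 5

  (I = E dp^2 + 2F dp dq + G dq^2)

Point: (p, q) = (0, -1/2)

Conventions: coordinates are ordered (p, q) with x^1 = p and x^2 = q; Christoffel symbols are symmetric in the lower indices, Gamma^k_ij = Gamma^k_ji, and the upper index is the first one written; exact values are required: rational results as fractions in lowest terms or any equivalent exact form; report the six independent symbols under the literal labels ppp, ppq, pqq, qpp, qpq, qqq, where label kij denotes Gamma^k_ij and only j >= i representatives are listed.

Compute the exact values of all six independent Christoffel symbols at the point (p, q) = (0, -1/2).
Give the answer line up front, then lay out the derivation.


Answer: Gamma_ppp = 0, Gamma_ppq = 0, Gamma_pqq = -7/10, Gamma_qpp = 0, Gamma_qpq = 2/7, Gamma_qqq = 0

E = 5, F = 0, G = 49/4 at the point
E_p = 0, E_q = 0, F_p = 0, F_q = 0, G_p = 7, G_q = 0
EG - F^2 = 245/4;  g^inv = (4/245) * [[49/4, 0], [0, 5]]
first-kind symbols [ij,l] = (1/2)(d_i g_jl + d_j g_il - d_l g_ij): [pp,p] = E_p/2 = 0, [pp,q] = F_p - E_q/2 = 0, [pq,p] = E_q/2 = 0, [pq,q] = G_p/2 = 7/2, [qq,p] = F_q - G_p/2 = -7/2, [qq,q] = G_q/2 = 0
Gamma^p_ij = (G*[ij,p] - F*[ij,q])/(EG - F^2), Gamma^q_ij = (E*[ij,q] - F*[ij,p])/(EG - F^2)


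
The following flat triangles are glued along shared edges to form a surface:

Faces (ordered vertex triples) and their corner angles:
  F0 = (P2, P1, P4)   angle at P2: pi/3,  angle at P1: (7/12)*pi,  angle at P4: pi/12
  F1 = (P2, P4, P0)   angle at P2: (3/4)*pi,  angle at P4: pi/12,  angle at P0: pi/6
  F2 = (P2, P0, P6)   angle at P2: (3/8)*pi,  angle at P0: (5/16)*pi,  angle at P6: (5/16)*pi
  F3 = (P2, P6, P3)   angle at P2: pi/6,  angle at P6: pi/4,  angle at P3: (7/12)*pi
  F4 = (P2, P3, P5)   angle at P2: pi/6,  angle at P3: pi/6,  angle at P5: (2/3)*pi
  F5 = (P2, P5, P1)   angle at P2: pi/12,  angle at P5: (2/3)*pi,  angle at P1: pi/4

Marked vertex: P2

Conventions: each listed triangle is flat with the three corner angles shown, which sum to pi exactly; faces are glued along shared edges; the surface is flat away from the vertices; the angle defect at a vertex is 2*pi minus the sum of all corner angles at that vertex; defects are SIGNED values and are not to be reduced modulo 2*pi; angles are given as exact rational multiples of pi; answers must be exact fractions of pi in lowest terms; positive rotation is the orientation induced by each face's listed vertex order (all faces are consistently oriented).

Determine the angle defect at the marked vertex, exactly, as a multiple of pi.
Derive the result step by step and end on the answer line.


Sum of corner angles at P2: (15/8)*pi
defect = 2*pi - (15/8)*pi

Answer: defect(P2) = pi/8


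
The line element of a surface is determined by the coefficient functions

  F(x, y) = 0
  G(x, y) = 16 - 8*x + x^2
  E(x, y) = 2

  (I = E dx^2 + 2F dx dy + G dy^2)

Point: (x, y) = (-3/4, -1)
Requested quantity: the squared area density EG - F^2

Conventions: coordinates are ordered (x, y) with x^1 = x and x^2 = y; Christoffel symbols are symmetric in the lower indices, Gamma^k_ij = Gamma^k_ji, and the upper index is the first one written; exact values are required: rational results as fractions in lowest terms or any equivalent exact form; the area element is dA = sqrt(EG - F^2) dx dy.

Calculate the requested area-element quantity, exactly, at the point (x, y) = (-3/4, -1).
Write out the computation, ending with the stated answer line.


E = 2, F = 0, G = 361/16; EG - F^2 = 361/8

Answer: EG - F^2 = 361/8


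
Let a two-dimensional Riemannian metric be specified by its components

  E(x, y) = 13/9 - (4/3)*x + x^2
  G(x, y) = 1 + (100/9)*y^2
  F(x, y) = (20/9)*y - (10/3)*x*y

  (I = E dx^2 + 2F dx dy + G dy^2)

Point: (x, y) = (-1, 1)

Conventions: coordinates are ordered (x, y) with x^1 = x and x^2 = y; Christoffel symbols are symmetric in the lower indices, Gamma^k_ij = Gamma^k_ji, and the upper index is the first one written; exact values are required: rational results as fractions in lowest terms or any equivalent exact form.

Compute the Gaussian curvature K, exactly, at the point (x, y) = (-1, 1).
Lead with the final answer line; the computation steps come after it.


Answer: K = -135/8978

E = 34/9, F = 50/9, G = 109/9, EG - F^2 = 134/9 at the point
E_x = -10/3, E_y = 0, F_x = -10/3, F_y = 50/9, G_x = 0, G_y = 200/9
E_yy = 0, F_xy = -10/3, G_xx = 0
Evaluate Brioschi's two determinant matrices M1, M2 and divide by (EG - F^2)^2.
M1 = [[-E_yy/2 + F_xy - G_xx/2, E_x/2, F_x - E_y/2], [F_y - G_x/2, E, F], [G_y/2, F, G]] = [[-10/3, -5/3, -10/3], [50/9, 34/9, 50/9], [100/9, 50/9, 109/9]]; det M1 = -10/3
M2 = [[0, E_y/2, G_x/2], [E_y/2, E, F], [G_x/2, F, G]] = [[0, 0, 0], [0, 34/9, 50/9], [0, 50/9, 109/9]]; det M2 = 0
det M1 - det M2 = -10/3; K = -10/3 / (134/9)^2 = -135/8978


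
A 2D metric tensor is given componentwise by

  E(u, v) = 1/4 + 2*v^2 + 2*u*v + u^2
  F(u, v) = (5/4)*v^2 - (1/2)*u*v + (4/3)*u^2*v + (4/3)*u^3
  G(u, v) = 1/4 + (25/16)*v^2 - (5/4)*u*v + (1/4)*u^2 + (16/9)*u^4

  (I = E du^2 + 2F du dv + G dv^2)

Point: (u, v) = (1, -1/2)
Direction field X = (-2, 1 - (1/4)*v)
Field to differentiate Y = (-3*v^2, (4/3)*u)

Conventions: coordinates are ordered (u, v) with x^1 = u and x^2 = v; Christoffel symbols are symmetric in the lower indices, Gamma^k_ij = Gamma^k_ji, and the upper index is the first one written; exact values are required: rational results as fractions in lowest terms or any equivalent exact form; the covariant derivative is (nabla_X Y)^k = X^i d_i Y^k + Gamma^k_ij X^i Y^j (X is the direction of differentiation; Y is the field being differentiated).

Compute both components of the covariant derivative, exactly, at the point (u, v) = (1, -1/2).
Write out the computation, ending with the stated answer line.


E = 3/4, F = 59/48, G = 1897/576 at the point
E_u = 1, E_v = 0, F_u = 35/12, F_v = -5/12, G_u = 593/72, G_v = -45/16
EG - F^2 = 1105/1152;  g^inv = (1152/1105) * [[1897/576, -59/48], [-59/48, 3/4]]
first-kind symbols [ij,l] = (1/2)(d_i g_jl + d_j g_il - d_l g_ij): [uu,u] = E_u/2 = 1/2, [uu,v] = F_u - E_v/2 = 35/12, [uv,u] = E_v/2 = 0, [uv,v] = G_u/2 = 593/144, [vv,u] = F_v - G_u/2 = -653/144, [vv,v] = G_v/2 = -45/32
Gamma^u_ij = (G*[ij,u] - F*[ij,v])/(EG - F^2), Gamma^v_ij = (E*[ij,v] - F*[ij,u])/(EG - F^2)
Gamma_uuu = -2233/1105, Gamma_uuv = -34987/6630, Gamma_uvv = -1095371/79560, Gamma_vuu = 1812/1105, Gamma_vuv = 3558/1105, Gamma_vvv = 31237/6630
X = (-2, 9/8), Y = (-3/4, 4/3) at the point

Answer: (nabla_X Y)^u = -227005/127296, (nabla_X Y)^v = -47131/10608


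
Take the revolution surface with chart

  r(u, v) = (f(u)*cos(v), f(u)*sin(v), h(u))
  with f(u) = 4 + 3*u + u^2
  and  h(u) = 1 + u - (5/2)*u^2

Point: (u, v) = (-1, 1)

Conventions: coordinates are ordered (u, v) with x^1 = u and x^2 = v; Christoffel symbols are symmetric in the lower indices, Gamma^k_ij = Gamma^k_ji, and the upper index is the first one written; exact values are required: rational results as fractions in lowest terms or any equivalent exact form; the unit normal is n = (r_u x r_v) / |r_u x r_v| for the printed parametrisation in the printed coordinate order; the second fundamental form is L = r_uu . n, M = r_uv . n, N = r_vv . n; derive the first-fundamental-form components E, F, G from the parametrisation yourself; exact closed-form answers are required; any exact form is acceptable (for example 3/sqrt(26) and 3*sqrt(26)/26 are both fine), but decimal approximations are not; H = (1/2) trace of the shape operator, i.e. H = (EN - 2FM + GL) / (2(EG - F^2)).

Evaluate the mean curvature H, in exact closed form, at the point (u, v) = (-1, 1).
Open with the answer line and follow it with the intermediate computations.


Answer: H = 47*sqrt(37)/1369

f = 2, f' = 1, f'' = 2, h' = 6, h'' = -5
E = 37, F = 0, G = 4; answer radicand W^2 = 37
unnormalised second-form numerators: l = -17, m = 0, n = 12; L = l/sqrt(37), and similarly M = m/sqrt(W^2), N = n/sqrt(W^2)
H = (E*n - 2*F*m + G*l) / (2*(EG - F^2)*sqrt(W^2)); E*n - 2*F*m + G*l = 376, EG - F^2 = 148, so H = (47/37)/sqrt(37)


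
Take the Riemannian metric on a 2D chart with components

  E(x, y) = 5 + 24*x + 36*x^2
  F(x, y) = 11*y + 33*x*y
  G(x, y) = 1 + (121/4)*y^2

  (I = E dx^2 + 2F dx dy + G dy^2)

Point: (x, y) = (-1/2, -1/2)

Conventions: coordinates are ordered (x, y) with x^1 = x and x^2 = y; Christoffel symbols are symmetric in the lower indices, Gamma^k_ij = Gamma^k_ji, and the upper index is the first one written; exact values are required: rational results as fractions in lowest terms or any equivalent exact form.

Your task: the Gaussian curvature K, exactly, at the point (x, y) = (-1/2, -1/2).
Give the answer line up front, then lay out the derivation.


Answer: K = 2816/7803

E = 2, F = 11/4, G = 137/16, EG - F^2 = 153/16 at the point
E_x = -12, E_y = 0, F_x = -33/2, F_y = -11/2, G_x = 0, G_y = -121/4
E_yy = 0, F_xy = 33, G_xx = 0
K follows from Brioschi's formula, (det M1 - det M2)/(EG - F^2)^2.
M1 = [[-E_yy/2 + F_xy - G_xx/2, E_x/2, F_x - E_y/2], [F_y - G_x/2, E, F], [G_y/2, F, G]] = [[33, -6, -33/2], [-11/2, 2, 11/4], [-121/8, 11/4, 137/16]]; det M1 = 33
M2 = [[0, E_y/2, G_x/2], [E_y/2, E, F], [G_x/2, F, G]] = [[0, 0, 0], [0, 2, 11/4], [0, 11/4, 137/16]]; det M2 = 0
det M1 - det M2 = 33; K = 33 / (153/16)^2 = 2816/7803


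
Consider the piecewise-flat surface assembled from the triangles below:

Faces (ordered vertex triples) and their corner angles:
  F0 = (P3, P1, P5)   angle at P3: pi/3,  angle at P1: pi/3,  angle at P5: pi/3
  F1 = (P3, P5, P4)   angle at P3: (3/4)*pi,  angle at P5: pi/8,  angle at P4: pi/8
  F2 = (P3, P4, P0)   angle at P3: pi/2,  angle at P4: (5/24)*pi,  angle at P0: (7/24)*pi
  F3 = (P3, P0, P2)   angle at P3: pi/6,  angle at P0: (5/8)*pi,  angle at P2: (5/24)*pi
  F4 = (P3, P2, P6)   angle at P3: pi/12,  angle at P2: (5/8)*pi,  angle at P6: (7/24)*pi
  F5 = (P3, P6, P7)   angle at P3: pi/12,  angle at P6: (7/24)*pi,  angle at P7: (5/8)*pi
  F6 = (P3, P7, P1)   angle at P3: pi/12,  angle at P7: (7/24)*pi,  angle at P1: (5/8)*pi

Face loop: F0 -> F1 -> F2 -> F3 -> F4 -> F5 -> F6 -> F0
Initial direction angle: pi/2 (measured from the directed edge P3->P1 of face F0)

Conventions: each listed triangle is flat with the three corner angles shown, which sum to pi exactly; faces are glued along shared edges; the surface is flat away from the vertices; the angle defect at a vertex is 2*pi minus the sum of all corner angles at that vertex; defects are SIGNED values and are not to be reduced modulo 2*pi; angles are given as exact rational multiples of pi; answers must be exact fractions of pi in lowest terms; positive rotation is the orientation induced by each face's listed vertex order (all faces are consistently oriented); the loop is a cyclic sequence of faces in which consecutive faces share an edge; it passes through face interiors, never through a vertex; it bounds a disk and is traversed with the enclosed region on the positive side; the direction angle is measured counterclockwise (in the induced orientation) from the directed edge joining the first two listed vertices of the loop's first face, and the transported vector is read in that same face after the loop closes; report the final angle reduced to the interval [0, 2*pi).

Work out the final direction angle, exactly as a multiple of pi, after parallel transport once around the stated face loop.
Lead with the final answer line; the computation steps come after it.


Answer: final direction angle = pi/2

enclosed vertex P3: corner angles sum to 2*pi, defect = 2*pi - 2*pi = 0
adding the enclosed defects to the starting angle (mod 2*pi, induced orientation) gives the holonomy
final angle = pi/2 + 0 = pi/2 (mod 2*pi)


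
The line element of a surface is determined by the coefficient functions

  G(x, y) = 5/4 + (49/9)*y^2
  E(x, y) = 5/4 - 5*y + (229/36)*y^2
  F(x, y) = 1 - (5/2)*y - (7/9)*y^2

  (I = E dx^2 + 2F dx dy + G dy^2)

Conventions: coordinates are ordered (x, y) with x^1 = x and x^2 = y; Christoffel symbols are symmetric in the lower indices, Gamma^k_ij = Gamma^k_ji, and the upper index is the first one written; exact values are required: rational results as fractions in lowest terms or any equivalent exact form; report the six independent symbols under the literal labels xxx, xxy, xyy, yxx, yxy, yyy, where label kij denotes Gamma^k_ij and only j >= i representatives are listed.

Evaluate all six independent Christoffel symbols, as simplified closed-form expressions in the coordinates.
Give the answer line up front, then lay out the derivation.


Answer: Gamma_xxx = (-6412*y^3 - 18090*y^2 + 16344*y - 3240)/(44100*y^4 - 40320*y^3 + 13041*y^2 - 1620*y + 729), Gamma_xxy = (44884*y^3 - 17640*y^2 + 10305*y - 4050)/(44100*y^4 - 40320*y^3 + 13041*y^2 - 1620*y + 729), Gamma_xyy = (-5488*y^3 - 9576*y - 4050)/(44100*y^4 - 40320*y^3 + 13041*y^2 - 1620*y + 729), Gamma_yxx = (-52441*y^3 + 61830*y^2 - 26505*y + 4050)/(44100*y^4 - 40320*y^3 + 13041*y^2 - 1620*y + 729), Gamma_yxy = (6412*y^3 + 18090*y^2 - 16344*y + 3240)/(44100*y^4 - 40320*y^3 + 13041*y^2 - 1620*y + 729), Gamma_yyy = (43316*y^3 - 42840*y^2 + 2736*y + 3240)/(44100*y^4 - 40320*y^3 + 13041*y^2 - 1620*y + 729)

E = 5/4 - 5*y + (229/36)*y^2; F = 1 - (5/2)*y - (7/9)*y^2; G = 5/4 + (49/9)*y^2
Gamma^k_ij = (1/2) g^{kl} (d_i g_jl + d_j g_il - d_l g_ij), with g^inv = (1/(EG-F^2)) [[G, -F], [-F, E]]
first partials: E_x = 0, E_y = -5 + (229/18)*y, F_x = 0, F_y = -5/2 - (14/9)*y, G_x = 0, G_y = (98/9)*y
D = EG - F^2 = 9/16 - (5/4)*y + (161/16)*y^2 - (280/9)*y^3 + (1225/36)*y^4
expanded: Gamma^x_xx = (G E_x - 2F F_x + F E_y)/(2D), Gamma^x_xy = (G E_y - F G_x)/(2D), Gamma^x_yy = (2G F_y - G G_x - F G_y)/(2D), Gamma^y_xx = (2E F_x - E E_y - F E_x)/(2D), Gamma^y_xy = (E G_x - F E_y)/(2D), Gamma^y_yy = (E G_y - 2F F_y + F G_x)/(2D); substitute and cancel common factors


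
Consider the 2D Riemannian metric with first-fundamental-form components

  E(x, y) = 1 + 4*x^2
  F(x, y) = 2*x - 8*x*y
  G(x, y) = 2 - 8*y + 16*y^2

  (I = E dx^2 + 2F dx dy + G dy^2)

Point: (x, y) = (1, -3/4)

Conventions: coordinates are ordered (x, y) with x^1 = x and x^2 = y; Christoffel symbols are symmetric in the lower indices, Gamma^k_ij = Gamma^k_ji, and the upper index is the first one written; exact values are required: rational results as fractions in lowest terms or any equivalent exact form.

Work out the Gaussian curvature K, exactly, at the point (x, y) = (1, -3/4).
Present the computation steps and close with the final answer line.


E = 5, F = 8, G = 17, EG - F^2 = 21 at the point
E_x = 8, E_y = 0, F_x = 8, F_y = -8, G_x = 0, G_y = -32
E_yy = 0, F_xy = -8, G_xx = 0
Evaluate Brioschi's two determinant matrices M1, M2 and divide by (EG - F^2)^2.
M1 = [[-E_yy/2 + F_xy - G_xx/2, E_x/2, F_x - E_y/2], [F_y - G_x/2, E, F], [G_y/2, F, G]] = [[-8, 4, 8], [-8, 5, 8], [-16, 8, 17]]; det M1 = -8
M2 = [[0, E_y/2, G_x/2], [E_y/2, E, F], [G_x/2, F, G]] = [[0, 0, 0], [0, 5, 8], [0, 8, 17]]; det M2 = 0
det M1 - det M2 = -8; K = -8 / (21)^2 = -8/441

Answer: K = -8/441


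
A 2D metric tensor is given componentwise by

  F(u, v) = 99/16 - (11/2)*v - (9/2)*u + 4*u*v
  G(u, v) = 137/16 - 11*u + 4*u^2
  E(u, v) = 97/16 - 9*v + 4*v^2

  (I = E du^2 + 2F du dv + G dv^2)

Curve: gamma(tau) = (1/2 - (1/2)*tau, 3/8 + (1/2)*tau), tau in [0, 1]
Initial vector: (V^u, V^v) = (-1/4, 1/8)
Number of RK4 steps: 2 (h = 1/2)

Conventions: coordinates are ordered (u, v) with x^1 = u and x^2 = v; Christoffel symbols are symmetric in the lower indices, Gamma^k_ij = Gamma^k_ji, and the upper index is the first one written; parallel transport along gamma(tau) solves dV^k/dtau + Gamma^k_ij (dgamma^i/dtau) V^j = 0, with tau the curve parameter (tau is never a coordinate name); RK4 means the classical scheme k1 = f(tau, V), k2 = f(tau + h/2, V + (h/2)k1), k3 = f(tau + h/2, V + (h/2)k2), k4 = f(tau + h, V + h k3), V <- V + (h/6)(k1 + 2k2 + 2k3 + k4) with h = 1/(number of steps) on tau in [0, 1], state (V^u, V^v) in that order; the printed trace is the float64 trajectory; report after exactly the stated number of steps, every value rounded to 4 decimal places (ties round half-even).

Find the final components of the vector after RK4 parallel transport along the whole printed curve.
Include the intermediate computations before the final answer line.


gamma'(tau) = (-1/2, 1/2); f(tau, V)^k = -Gamma^k_ij(gamma(tau)) gamma'^i(tau) V^j; h = 1/2; intermediate values shown to 6 dp
curve data and Christoffel symbols at the stage parameters:
  tau = 0.000000: gamma = (0.500000, 0.375000), gamma' = (-0.500000, 0.500000); Gamma_uuu = 0.000000, Gamma_uuv = -0.475248, Gamma_uvv = 0.000000, Gamma_vuu = 0.000000, Gamma_vuv = -0.554455, Gamma_vvv = 0.000000
  tau = 0.250000: gamma = (0.375000, 0.500000), gamma' = (-0.500000, 0.500000); Gamma_uuu = 0.000000, Gamma_uuv = -0.380952, Gamma_uvv = 0.000000, Gamma_vuu = 0.000000, Gamma_vuv = -0.609524, Gamma_vvv = 0.000000
  tau = 0.500000: gamma = (0.250000, 0.625000), gamma' = (-0.500000, 0.500000); Gamma_uuu = 0.000000, Gamma_uuv = -0.283186, Gamma_uvv = 0.000000, Gamma_vuu = 0.000000, Gamma_vuv = -0.637168, Gamma_vvv = 0.000000
  tau = 0.750000: gamma = (0.125000, 0.750000), gamma' = (-0.500000, 0.500000); Gamma_uuu = 0.000000, Gamma_uuv = -0.192000, Gamma_uvv = 0.000000, Gamma_vuu = 0.000000, Gamma_vuv = -0.640000, Gamma_vvv = 0.000000
  tau = 1.000000: gamma = (0.000000, 0.875000), gamma' = (-0.500000, 0.500000); Gamma_uuu = 0.000000, Gamma_uuv = -0.113475, Gamma_uvv = 0.000000, Gamma_vuu = 0.000000, Gamma_vuv = -0.624113, Gamma_vvv = 0.000000
step 0: V^u = -0.2500, V^v = 0.1250
step 1: k1 = (-0.089109, -0.103960), k2 = (-0.070721, -0.113154), k3 = (-0.069408, -0.111053), k4 = (-0.050149, -0.112835); V <- V + (h/6)(k1 + 2k2 + 2k3 + k4): V^u = -0.2850, V^v = 0.0696
step 2: k1 = (-0.050198, -0.112946), k2 = (-0.032529, -0.108428), k3 = (-0.032213, -0.107376), k4 = (-0.017983, -0.098904); V <- V + (h/6)(k1 + 2k2 + 2k3 + k4): V^u = -0.3014, V^v = 0.0159

Answer: V^u = -0.3014, V^v = 0.0159


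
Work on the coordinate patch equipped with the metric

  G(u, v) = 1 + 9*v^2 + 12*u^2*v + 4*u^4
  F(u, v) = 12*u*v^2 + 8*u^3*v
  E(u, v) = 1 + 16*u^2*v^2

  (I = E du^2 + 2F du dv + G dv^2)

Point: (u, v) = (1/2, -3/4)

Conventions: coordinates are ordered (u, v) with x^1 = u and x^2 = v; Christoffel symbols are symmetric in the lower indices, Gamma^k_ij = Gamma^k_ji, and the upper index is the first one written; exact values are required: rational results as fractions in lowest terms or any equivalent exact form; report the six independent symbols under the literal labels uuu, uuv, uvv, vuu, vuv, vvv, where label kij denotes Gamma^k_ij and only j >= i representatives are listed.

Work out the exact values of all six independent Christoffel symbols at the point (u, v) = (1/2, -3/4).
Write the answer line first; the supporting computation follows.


Answer: Gamma_uuu = 72/101, Gamma_uuv = -48/101, Gamma_uvv = -72/101, Gamma_vuu = 84/101, Gamma_vuv = -56/101, Gamma_vvv = -84/101

E = 13/4, F = 21/8, G = 65/16 at the point
E_u = 9, E_v = -6, F_u = 9/4, F_v = -8, G_u = -7, G_v = -21/2
EG - F^2 = 101/16;  g^inv = (16/101) * [[65/16, -21/8], [-21/8, 13/4]]
first-kind symbols [ij,l] = (1/2)(d_i g_jl + d_j g_il - d_l g_ij): [uu,u] = E_u/2 = 9/2, [uu,v] = F_u - E_v/2 = 21/4, [uv,u] = E_v/2 = -3, [uv,v] = G_u/2 = -7/2, [vv,u] = F_v - G_u/2 = -9/2, [vv,v] = G_v/2 = -21/4
Gamma^u_ij = (G*[ij,u] - F*[ij,v])/(EG - F^2), Gamma^v_ij = (E*[ij,v] - F*[ij,u])/(EG - F^2)


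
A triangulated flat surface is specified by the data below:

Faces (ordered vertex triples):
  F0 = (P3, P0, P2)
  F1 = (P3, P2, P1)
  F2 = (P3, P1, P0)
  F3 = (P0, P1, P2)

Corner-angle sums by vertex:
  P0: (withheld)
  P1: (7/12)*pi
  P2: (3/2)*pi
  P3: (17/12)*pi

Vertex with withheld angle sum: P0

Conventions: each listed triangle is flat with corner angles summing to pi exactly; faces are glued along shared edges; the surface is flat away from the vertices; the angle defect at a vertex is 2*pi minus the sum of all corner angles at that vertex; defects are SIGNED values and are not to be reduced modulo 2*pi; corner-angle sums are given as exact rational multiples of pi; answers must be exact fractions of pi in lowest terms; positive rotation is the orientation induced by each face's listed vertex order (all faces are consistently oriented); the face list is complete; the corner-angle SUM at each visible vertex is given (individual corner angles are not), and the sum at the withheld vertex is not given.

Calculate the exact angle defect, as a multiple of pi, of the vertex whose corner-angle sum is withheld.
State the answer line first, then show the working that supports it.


Answer: defect(P0) = (3/2)*pi

V = 4, E = 6, F = 4; chi = V - E + F = 2
Gauss-Bonnet: total defect = 2*pi*chi = 4*pi; visible defects sum to (5/2)*pi


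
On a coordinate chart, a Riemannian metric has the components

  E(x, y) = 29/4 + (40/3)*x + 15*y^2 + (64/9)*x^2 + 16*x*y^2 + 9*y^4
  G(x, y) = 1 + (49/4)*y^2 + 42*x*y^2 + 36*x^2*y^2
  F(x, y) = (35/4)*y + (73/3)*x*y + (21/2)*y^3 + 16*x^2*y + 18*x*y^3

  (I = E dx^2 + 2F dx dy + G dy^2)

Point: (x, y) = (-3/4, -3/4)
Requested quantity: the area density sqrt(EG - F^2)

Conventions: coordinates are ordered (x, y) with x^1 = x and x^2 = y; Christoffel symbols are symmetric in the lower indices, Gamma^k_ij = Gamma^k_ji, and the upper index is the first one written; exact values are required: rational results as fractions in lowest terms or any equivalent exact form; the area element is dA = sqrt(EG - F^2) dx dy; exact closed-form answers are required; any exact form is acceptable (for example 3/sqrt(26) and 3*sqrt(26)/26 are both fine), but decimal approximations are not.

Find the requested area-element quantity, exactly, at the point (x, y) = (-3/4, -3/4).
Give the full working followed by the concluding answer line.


E = 1481/256, F = 105/64, G = 25/16; EG - F^2 = 1625/256

Answer: sqrt(EG - F^2) = 5*sqrt(65)/16


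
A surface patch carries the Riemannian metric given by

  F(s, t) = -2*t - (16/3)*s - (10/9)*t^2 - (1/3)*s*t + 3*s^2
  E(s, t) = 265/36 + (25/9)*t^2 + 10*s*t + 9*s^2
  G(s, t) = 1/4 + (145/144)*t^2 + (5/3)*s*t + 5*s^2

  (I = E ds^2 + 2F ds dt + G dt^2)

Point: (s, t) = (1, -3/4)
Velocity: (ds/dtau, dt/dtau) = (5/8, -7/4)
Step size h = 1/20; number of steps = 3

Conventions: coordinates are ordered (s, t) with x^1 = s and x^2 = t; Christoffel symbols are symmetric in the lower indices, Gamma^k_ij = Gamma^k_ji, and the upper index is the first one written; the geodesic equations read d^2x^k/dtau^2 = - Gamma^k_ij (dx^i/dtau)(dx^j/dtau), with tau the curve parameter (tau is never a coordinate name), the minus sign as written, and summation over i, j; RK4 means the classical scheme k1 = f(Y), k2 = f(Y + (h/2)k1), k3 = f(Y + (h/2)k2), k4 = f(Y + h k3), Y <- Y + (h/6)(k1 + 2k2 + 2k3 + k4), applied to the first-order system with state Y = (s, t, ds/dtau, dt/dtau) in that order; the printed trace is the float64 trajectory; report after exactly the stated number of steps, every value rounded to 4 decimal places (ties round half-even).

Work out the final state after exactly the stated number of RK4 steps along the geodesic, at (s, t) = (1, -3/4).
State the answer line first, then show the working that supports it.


Answer: s = 1.1156, t = -0.9815, ds/dtau = 0.8942, dt/dtau = -1.3453

f(Y) = (ds/dtau, dt/dtau, -Gamma^s_ij Y'^i Y'^j, -Gamma^t_ij Y'^i Y'^j) with the Gammas evaluated at the stage position; h = 0.050000; intermediate values shown to 6 dp
step 0: s = 1.0000, t = -0.7500, ds/dtau = 0.6250, dt/dtau = -1.7500
step 1:
  k1: at (s, t) = (1.000000, -0.750000), (ds/dtau, dt/dtau) = (0.625000, -1.750000); Gamma_sss = 0.467224, Gamma_sst = 0.403247, Gamma_stt = -0.496938, Gamma_tss = -0.314347, Gamma_tst = 1.064788, Gamma_ttt = -0.114388; k1 = (0.625000, -1.750000, 2.221464, 2.802329)
  k2: at (s, t) = (1.015625, -0.793750), (ds/dtau, dt/dtau) = (0.680537, -1.679942); Gamma_sss = 0.469264, Gamma_sst = 0.395208, Gamma_stt = -0.495793, Gamma_tss = -0.276930, Gamma_tst = 1.038138, Gamma_ttt = -0.113021; k2 = (0.680537, -1.679942, 2.085553, 2.820952)
  k3: at (s, t) = (1.017013, -0.791999), (ds/dtau, dt/dtau) = (0.677139, -1.679476); Gamma_sss = 0.470226, Gamma_sst = 0.395262, Gamma_stt = -0.495739, Gamma_tss = -0.276864, Gamma_tst = 1.037157, Gamma_ttt = -0.112045; k3 = (0.677139, -1.679476, 2.081709, 2.801977)
  k4: at (s, t) = (1.033857, -0.833974), (ds/dtau, dt/dtau) = (0.729085, -1.609901); Gamma_sss = 0.472576, Gamma_sst = 0.387695, Gamma_stt = -0.494562, Gamma_tss = -0.241549, Gamma_tst = 1.010858, Gamma_ttt = -0.110030; k4 = (0.729085, -1.609901, 1.940710, 2.786573)
  Y <- Y + (h/6)(k1 + 2k2 + 2k3 + k4): s = 1.0339, t = -0.8340, ds/dtau = 0.7291, dt/dtau = -1.6097
step 2:
  k1: at (s, t) = (1.033912, -0.833989), (ds/dtau, dt/dtau) = (0.729139, -1.609710); Gamma_sss = 0.472602, Gamma_sst = 0.387687, Gamma_stt = -0.494560, Gamma_tss = -0.241504, Gamma_tst = 1.010802, Gamma_ttt = -0.110005; k1 = (0.729139, -1.609710, 1.940289, 2.786197)
  k2: at (s, t) = (1.052140, -0.874232), (ds/dtau, dt/dtau) = (0.777646, -1.540055); Gamma_sss = 0.475388, Gamma_sst = 0.380553, Gamma_stt = -0.493365, Gamma_tss = -0.208257, Gamma_tst = 0.984734, Gamma_ttt = -0.107257; k2 = (0.777646, -1.540055, 1.794179, 2.739001)
  k3: at (s, t) = (1.053353, -0.872491), (ds/dtau, dt/dtau) = (0.773994, -1.541235); Gamma_sss = 0.476256, Gamma_sst = 0.380635, Gamma_stt = -0.493342, Gamma_tss = -0.208530, Gamma_tst = 0.984031, Gamma_ttt = -0.106387; k3 = (0.773994, -1.541235, 1.794704, 2.725350)
  k4: at (s, t) = (1.072612, -0.911051), (ds/dtau, dt/dtau) = (0.818874, -1.473443); Gamma_sss = 0.479332, Gamma_sst = 0.373954, Gamma_stt = -0.492180, Gamma_tss = -0.177779, Gamma_tst = 0.958632, Gamma_ttt = -0.103104; k4 = (0.818874, -1.473443, 1.649521, 2.656356)
  Y <- Y + (h/6)(k1 + 2k2 + 2k3 + k4): s = 1.0727, t = -0.9110, ds/dtau = 0.8189, dt/dtau = -1.4733
step 3:
  k1: at (s, t) = (1.072673, -0.911037), (ds/dtau, dt/dtau) = (0.818869, -1.473283); Gamma_sss = 0.479363, Gamma_sst = 0.373949, Gamma_stt = -0.492178, Gamma_tss = -0.177757, Gamma_tst = 0.958583, Gamma_ttt = -0.103073; k1 = (0.818869, -1.473283, 1.649154, 2.655838)
  k2: at (s, t) = (1.093144, -0.947869), (ds/dtau, dt/dtau) = (0.860098, -1.406887); Gamma_sss = 0.482850, Gamma_sst = 0.367677, Gamma_stt = -0.491050, Gamma_tss = -0.149422, Gamma_tst = 0.933697, Gamma_ttt = -0.099158; k2 = (0.860098, -1.406887, 1.504577, 2.566464)
  k3: at (s, t) = (1.094175, -0.946209), (ds/dtau, dt/dtau) = (0.856483, -1.409122); Gamma_sss = 0.483595, Gamma_sst = 0.367760, Gamma_stt = -0.491041, Gamma_tss = -0.149889, Gamma_tst = 0.933201, Gamma_ttt = -0.098410; k3 = (0.856483, -1.409122, 1.507966, 2.557899)
  k4: at (s, t) = (1.115497, -0.981493), (ds/dtau, dt/dtau) = (0.894267, -1.345388); Gamma_sss = 0.487292, Gamma_sst = 0.361870, Gamma_stt = -0.489965, Gamma_tss = -0.124109, Gamma_tst = 0.909129, Gamma_ttt = -0.094087; k4 = (0.894267, -1.345388, 1.367935, 2.457168)
  Y <- Y + (h/6)(k1 + 2k2 + 2k3 + k4): s = 1.1156, t = -0.9815, ds/dtau = 0.8942, dt/dtau = -1.3453


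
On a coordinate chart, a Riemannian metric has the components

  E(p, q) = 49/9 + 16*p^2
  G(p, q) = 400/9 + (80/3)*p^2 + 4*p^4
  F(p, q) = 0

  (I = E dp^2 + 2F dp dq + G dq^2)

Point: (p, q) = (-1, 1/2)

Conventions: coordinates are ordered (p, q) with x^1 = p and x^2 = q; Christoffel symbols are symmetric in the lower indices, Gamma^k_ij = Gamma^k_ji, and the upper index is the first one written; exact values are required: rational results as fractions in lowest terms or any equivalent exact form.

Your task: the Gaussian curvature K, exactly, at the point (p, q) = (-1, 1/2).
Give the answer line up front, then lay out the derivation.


Answer: K = -2646/484237

E = 193/9, F = 0, G = 676/9, EG - F^2 = 130468/81 at the point
E_p = -32, E_q = 0, F_p = 0, F_q = 0, G_p = -208/3, G_q = 0
E_qq = 0, F_pq = 0, G_pp = 304/3
Evaluate Brioschi's two determinant matrices M1, M2 and divide by (EG - F^2)^2.
M1 = [[-E_qq/2 + F_pq - G_pp/2, E_p/2, F_p - E_q/2], [F_q - G_p/2, E, F], [G_q/2, F, G]] = [[-152/3, -16, 0], [104/3, 193/9, 0], [0, 0, 676/9]]; det M1 = -9707360/243
M2 = [[0, E_q/2, G_p/2], [E_q/2, E, F], [G_p/2, F, G]] = [[0, 0, -104/3], [0, 193/9, 0], [-104/3, 0, 676/9]]; det M2 = -2087488/81
det M1 - det M2 = -3444896/243; K = -3444896/243 / (130468/81)^2 = -2646/484237


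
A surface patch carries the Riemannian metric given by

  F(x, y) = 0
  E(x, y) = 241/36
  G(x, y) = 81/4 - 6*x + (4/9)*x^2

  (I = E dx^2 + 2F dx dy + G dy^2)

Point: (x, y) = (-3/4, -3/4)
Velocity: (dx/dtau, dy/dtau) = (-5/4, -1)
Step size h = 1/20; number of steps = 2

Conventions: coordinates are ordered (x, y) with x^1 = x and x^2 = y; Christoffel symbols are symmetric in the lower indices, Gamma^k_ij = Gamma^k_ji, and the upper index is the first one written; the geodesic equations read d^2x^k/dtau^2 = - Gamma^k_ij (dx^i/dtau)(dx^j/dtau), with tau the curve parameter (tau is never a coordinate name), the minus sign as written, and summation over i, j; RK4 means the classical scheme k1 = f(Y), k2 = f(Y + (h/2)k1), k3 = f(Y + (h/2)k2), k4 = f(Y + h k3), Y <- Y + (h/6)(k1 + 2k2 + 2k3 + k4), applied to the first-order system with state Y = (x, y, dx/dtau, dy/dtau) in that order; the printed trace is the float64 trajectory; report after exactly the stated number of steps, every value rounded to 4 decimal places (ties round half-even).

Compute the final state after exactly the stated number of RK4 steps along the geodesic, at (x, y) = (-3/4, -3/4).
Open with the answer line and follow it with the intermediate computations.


Answer: x = -0.8774, y = -0.8483, dx/dtau = -1.2986, dy/dtau = -0.9669

f(Y) = (dx/dtau, dy/dtau, -Gamma^x_ij Y'^i Y'^j, -Gamma^y_ij Y'^i Y'^j) with the Gammas evaluated at the stage position; h = 0.050000; intermediate values shown to 6 dp
step 0: x = -0.7500, y = -0.7500, dx/dtau = -1.2500, dy/dtau = -1.0000
step 1:
  k1: at (x, y) = (-0.750000, -0.750000), (dx/dtau, dy/dtau) = (-1.250000, -1.000000); Gamma_xxx = 0.000000, Gamma_xxy = 0.000000, Gamma_xyy = 0.497925, Gamma_yxx = 0.000000, Gamma_yxy = -0.133333, Gamma_yyy = 0.000000; k1 = (-1.250000, -1.000000, -0.497925, 0.333333)
  k2: at (x, y) = (-0.781250, -0.775000), (dx/dtau, dy/dtau) = (-1.262448, -0.991667); Gamma_xxx = 0.000000, Gamma_xxy = 0.000000, Gamma_xyy = 0.500000, Gamma_yxx = 0.000000, Gamma_yxy = -0.132780, Gamma_yyy = 0.000000; k2 = (-1.262448, -0.991667, -0.491701, 0.332462)
  k3: at (x, y) = (-0.781561, -0.774792), (dx/dtau, dy/dtau) = (-1.262293, -0.991688); Gamma_xxx = 0.000000, Gamma_xxy = 0.000000, Gamma_xyy = 0.500021, Gamma_yxx = 0.000000, Gamma_yxy = -0.132775, Gamma_yyy = 0.000000; k3 = (-1.262293, -0.991688, -0.491743, 0.332415)
  k4: at (x, y) = (-0.813115, -0.799584), (dx/dtau, dy/dtau) = (-1.274587, -0.983379); Gamma_xxx = 0.000000, Gamma_xxy = 0.000000, Gamma_xyy = 0.502115, Gamma_yxx = 0.000000, Gamma_yxy = -0.132221, Gamma_yyy = 0.000000; k4 = (-1.274587, -0.983379, -0.485563, 0.331451)
  Y <- Y + (h/6)(k1 + 2k2 + 2k3 + k4): x = -0.8131, y = -0.7996, dx/dtau = -1.2746, dy/dtau = -0.9834
step 2:
  k1: at (x, y) = (-0.813117, -0.799584), (dx/dtau, dy/dtau) = (-1.274586, -0.983379); Gamma_xxx = 0.000000, Gamma_xxy = 0.000000, Gamma_xyy = 0.502116, Gamma_yxx = 0.000000, Gamma_yxy = -0.132221, Gamma_yyy = 0.000000; k1 = (-1.274586, -0.983379, -0.485563, 0.331451)
  k2: at (x, y) = (-0.844982, -0.824169), (dx/dtau, dy/dtau) = (-1.286726, -0.975093); Gamma_xxx = 0.000000, Gamma_xxy = 0.000000, Gamma_xyy = 0.504231, Gamma_yxx = 0.000000, Gamma_yxy = -0.131666, Gamma_yyy = 0.000000; k2 = (-1.286726, -0.975093, -0.479426, 0.330396)
  k3: at (x, y) = (-0.845285, -0.823961), (dx/dtau, dy/dtau) = (-1.286572, -0.975119); Gamma_xxx = 0.000000, Gamma_xxy = 0.000000, Gamma_xyy = 0.504251, Gamma_yxx = 0.000000, Gamma_yxy = -0.131661, Gamma_yyy = 0.000000; k3 = (-1.286572, -0.975119, -0.479471, 0.330353)
  k4: at (x, y) = (-0.877446, -0.848340), (dx/dtau, dy/dtau) = (-1.298560, -0.966861); Gamma_xxx = 0.000000, Gamma_xxy = 0.000000, Gamma_xyy = 0.506386, Gamma_yxx = 0.000000, Gamma_yxy = -0.131105, Gamma_yyy = 0.000000; k4 = (-1.298560, -0.966861, -0.473380, 0.329213)
  Y <- Y + (h/6)(k1 + 2k2 + 2k3 + k4): x = -0.8774, y = -0.8483, dx/dtau = -1.2986, dy/dtau = -0.9669


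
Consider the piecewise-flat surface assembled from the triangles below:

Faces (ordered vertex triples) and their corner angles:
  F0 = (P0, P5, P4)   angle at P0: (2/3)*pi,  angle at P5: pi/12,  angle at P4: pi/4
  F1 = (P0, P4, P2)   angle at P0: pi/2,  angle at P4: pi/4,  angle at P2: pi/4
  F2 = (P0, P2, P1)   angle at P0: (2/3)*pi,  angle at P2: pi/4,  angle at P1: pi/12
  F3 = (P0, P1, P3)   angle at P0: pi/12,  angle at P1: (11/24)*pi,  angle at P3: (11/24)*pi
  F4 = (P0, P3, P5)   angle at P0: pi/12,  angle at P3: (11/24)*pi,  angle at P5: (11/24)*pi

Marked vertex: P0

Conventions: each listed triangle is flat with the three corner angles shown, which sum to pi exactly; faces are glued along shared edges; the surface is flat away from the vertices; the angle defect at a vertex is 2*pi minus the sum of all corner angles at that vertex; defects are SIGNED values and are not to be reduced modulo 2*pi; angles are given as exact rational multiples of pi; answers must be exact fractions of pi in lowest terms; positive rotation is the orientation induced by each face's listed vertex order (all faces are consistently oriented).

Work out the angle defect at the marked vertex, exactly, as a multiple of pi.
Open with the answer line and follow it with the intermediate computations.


Answer: defect(P0) = 0

Sum of corner angles at P0: 2*pi
defect = 2*pi - 2*pi
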